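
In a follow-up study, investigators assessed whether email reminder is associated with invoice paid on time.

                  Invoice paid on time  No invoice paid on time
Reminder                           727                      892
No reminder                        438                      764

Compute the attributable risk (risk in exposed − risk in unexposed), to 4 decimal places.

0.0846

Cells: a = 727, b = 892, c = 438, d = 764.
Risk in exposed = 727/1619 = 0.449043; risk in unexposed = 438/1202 = 0.364393.
Risk difference = 0.449043 − 0.364393 = 0.084650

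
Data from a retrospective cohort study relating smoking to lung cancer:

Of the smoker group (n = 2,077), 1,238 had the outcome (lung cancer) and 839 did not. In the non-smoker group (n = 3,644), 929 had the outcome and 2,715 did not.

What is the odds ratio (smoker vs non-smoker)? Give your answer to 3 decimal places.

From the description: a = 1238, b = 839, c = 929, d = 2715.
OR = (a·d)/(b·c) = (1238 × 2715) / (839 × 929) = 3361170 / 779431 = 4.31234
The odds of lung cancer are about 4.31 times as high in the smoker group.

4.312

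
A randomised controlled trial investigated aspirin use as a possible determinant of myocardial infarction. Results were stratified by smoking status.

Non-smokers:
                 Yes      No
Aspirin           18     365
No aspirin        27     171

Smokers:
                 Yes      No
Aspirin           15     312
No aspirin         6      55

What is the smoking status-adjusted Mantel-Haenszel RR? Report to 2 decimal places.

0.37

RR_MH = Σ(aᵢ·n₀ᵢ/nᵢ) / Σ(cᵢ·n₁ᵢ/nᵢ), with n₁ᵢ = aᵢ+bᵢ (exposed), n₀ᵢ = cᵢ+dᵢ (unexposed), nᵢ = n₁ᵢ+n₀ᵢ.
Stratum 1 (Non-smokers): n₁ = 383, n₀ = 198, n = 581; a·n₀/n = 18·198/581 = 6.1343; c·n₁/n = 27·383/581 = 17.7986
Stratum 2 (Smokers): n₁ = 327, n₀ = 61, n = 388; a·n₀/n = 15·61/388 = 2.3582; c·n₁/n = 6·327/388 = 5.0567
RR_MH = (6.1343 + 2.3582) / (17.7986 + 5.0567) = 8.4925 / 22.8553 = 0.37158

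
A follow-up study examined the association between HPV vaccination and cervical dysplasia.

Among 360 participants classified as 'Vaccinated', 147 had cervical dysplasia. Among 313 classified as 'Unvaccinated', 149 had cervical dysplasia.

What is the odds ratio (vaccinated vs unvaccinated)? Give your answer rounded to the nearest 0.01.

0.76

From the description: a = 147, b = 213, c = 149, d = 164.
OR = (a·d)/(b·c) = (147 × 164) / (213 × 149) = 24108 / 31737 = 0.75962
Exposure is associated with lower odds of cervical dysplasia (OR = 0.76 < 1).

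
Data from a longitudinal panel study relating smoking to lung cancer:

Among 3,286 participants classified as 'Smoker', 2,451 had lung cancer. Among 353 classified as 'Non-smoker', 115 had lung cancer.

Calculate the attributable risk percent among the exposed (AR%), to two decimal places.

From the description: a = 2451, b = 835, c = 115, d = 238.
Risk in exposed = 2451/3286 = 0.74589; risk in unexposed = 115/353 = 0.32578.
RR = 0.74589/0.32578 = 2.28956
AR% = (RR − 1)/RR × 100 = (2.28956 − 1)/2.28956 × 100 = 56.3235%

56.32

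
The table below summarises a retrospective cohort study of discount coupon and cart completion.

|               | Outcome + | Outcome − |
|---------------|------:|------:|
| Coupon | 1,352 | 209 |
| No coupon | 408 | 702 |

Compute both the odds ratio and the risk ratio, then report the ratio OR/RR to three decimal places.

Cells: a = 1352, b = 209, c = 408, d = 702.
OR = (1352·702)/(209·408) = 949104/85272 = 11.13031
Risk in exposed = 1352/1561 = 0.86611; risk in unexposed = 408/1110 = 0.36757; RR = 2.35633
OR/RR = 11.13031 / 2.35633 = 4.72357
The outcome is not rare, so the OR lies further from 1 than the RR.

4.724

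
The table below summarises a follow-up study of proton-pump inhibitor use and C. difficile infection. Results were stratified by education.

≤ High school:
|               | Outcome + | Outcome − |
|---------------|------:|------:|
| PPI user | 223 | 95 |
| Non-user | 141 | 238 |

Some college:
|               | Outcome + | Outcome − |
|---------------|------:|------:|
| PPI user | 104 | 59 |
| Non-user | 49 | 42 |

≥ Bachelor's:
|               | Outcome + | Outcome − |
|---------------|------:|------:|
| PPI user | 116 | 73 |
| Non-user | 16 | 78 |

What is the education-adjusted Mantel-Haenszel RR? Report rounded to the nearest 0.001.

RR_MH = Σ(aᵢ·n₀ᵢ/nᵢ) / Σ(cᵢ·n₁ᵢ/nᵢ), with n₁ᵢ = aᵢ+bᵢ (exposed), n₀ᵢ = cᵢ+dᵢ (unexposed), nᵢ = n₁ᵢ+n₀ᵢ.
Stratum 1 (≤ High school): n₁ = 318, n₀ = 379, n = 697; a·n₀/n = 223·379/697 = 121.2582; c·n₁/n = 141·318/697 = 64.3300
Stratum 2 (Some college): n₁ = 163, n₀ = 91, n = 254; a·n₀/n = 104·91/254 = 37.2598; c·n₁/n = 49·163/254 = 31.4449
Stratum 3 (≥ Bachelor's): n₁ = 189, n₀ = 94, n = 283; a·n₀/n = 116·94/283 = 38.5300; c·n₁/n = 16·189/283 = 10.6855
RR_MH = (121.2582 + 37.2598 + 38.5300) / (64.3300 + 31.4449 + 10.6855) = 197.0481 / 106.4604 = 1.85091

1.851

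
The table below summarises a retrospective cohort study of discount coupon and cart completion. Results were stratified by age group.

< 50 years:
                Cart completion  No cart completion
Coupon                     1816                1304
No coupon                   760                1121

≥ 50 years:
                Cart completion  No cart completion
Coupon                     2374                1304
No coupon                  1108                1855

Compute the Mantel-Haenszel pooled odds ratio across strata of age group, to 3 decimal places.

2.574

OR_MH = Σ(aᵢdᵢ/nᵢ) / Σ(bᵢcᵢ/nᵢ), where nᵢ is the stratum total.
Stratum 1 (< 50 years): n = 5001; a·d/n = 1816·1121/5001 = 407.0658; b·c/n = 1304·760/5001 = 198.1684
Stratum 2 (≥ 50 years): n = 6641; a·d/n = 2374·1855/6641 = 663.1185; b·c/n = 1304·1108/6641 = 217.5624
OR_MH = (407.0658 + 663.1185) / (198.1684 + 217.5624) = 1070.1843 / 415.7308 = 2.57422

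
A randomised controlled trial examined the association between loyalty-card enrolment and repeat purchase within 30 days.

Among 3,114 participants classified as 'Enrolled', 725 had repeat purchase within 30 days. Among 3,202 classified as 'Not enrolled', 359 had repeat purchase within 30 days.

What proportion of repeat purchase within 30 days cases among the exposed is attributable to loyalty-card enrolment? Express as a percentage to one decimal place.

From the description: a = 725, b = 2389, c = 359, d = 2843.
Risk in exposed = 725/3114 = 0.23282; risk in unexposed = 359/3202 = 0.11212.
RR = 0.23282/0.11212 = 2.07657
AR% = (RR − 1)/RR × 100 = (2.07657 − 1)/2.07657 × 100 = 51.8436%

51.8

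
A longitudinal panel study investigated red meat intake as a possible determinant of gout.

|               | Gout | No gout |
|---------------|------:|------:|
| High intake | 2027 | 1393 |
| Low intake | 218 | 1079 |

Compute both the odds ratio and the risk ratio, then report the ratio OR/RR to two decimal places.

Cells: a = 2027, b = 1393, c = 218, d = 1079.
OR = (2027·1079)/(1393·218) = 2187133/303674 = 7.20224
Risk in exposed = 2027/3420 = 0.59269; risk in unexposed = 218/1297 = 0.16808; RR = 3.52623
OR/RR = 7.20224 / 3.52623 = 2.04247
The outcome is not rare, so the OR lies further from 1 than the RR.

2.04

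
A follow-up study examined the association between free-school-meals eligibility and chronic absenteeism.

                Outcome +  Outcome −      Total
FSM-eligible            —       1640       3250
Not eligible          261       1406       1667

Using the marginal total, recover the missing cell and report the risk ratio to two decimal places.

3.16

The missing cell is in the exposed row: 3250 − 1640 = 1610.
So a = 1610, b = 1640, c = 261, d = 1406.
RR = [a/(a+b)] / [c/(c+d)] = (1610/3250) / (261/1667) = 0.49538/0.15657 = 3.16401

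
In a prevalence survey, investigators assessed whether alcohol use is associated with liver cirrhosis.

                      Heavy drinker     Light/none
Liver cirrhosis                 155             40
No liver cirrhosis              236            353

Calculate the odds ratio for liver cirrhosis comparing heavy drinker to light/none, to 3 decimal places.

Reading the table with exposure as columns: a = 155 (Heavy drinker, case), b = 236 (Heavy drinker, non-case), c = 40 (Light/none, case), d = 353.
OR = (a·d)/(b·c) = (155 × 353) / (236 × 40) = 54715 / 9440 = 5.79608
The odds of liver cirrhosis are about 5.80 times as high in the heavy drinker group.

5.796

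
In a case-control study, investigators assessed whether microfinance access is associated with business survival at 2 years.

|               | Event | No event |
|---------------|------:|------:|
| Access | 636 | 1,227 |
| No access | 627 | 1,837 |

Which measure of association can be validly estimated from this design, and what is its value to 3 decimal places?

1.519

Cells: a = 636, b = 1227, c = 627, d = 1837.
This is a case-control study: participants were sampled on outcome status, so risks in the source population cannot be estimated directly — relative risk is not valid here. The odds ratio is the appropriate measure.
OR = (a·d)/(b·c) = (636 × 1837) / (1227 × 627) = 1168332 / 769329 = 1.51864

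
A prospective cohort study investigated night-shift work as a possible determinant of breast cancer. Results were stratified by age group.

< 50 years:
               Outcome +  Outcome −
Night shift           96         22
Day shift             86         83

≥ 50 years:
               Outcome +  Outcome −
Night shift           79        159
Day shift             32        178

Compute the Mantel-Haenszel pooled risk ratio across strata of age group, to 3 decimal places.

RR_MH = Σ(aᵢ·n₀ᵢ/nᵢ) / Σ(cᵢ·n₁ᵢ/nᵢ), with n₁ᵢ = aᵢ+bᵢ (exposed), n₀ᵢ = cᵢ+dᵢ (unexposed), nᵢ = n₁ᵢ+n₀ᵢ.
Stratum 1 (< 50 years): n₁ = 118, n₀ = 169, n = 287; a·n₀/n = 96·169/287 = 56.5296; c·n₁/n = 86·118/287 = 35.3589
Stratum 2 (≥ 50 years): n₁ = 238, n₀ = 210, n = 448; a·n₀/n = 79·210/448 = 37.0312; c·n₁/n = 32·238/448 = 17.0000
RR_MH = (56.5296 + 37.0312) / (35.3589 + 17.0000) = 93.5609 / 52.3589 = 1.78691

1.787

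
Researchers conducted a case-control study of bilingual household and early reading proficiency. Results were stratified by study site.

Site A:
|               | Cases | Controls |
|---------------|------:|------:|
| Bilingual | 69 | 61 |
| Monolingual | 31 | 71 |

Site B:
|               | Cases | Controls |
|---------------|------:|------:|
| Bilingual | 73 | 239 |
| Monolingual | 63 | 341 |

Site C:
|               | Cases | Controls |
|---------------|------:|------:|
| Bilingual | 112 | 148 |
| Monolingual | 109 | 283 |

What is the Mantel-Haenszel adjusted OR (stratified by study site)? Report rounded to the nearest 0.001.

OR_MH = Σ(aᵢdᵢ/nᵢ) / Σ(bᵢcᵢ/nᵢ), where nᵢ is the stratum total.
Stratum 1 (Site A): n = 232; a·d/n = 69·71/232 = 21.1164; b·c/n = 61·31/232 = 8.1509
Stratum 2 (Site B): n = 716; a·d/n = 73·341/716 = 34.7668; b·c/n = 239·63/716 = 21.0293
Stratum 3 (Site C): n = 652; a·d/n = 112·283/652 = 48.6135; b·c/n = 148·109/652 = 24.7423
OR_MH = (21.1164 + 34.7668 + 48.6135) / (8.1509 + 21.0293 + 24.7423) = 104.4966 / 53.9225 = 1.93790

1.938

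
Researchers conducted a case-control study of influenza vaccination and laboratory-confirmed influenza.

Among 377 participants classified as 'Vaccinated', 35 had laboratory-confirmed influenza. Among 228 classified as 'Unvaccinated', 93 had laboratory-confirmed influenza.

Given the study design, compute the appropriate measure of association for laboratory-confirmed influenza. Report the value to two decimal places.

From the description: a = 35, b = 342, c = 93, d = 135.
This is a case-control study: participants were sampled on outcome status, so risks in the source population cannot be estimated directly — relative risk is not valid here. The odds ratio is the appropriate measure.
OR = (a·d)/(b·c) = (35 × 135) / (342 × 93) = 4725 / 31806 = 0.14856

0.15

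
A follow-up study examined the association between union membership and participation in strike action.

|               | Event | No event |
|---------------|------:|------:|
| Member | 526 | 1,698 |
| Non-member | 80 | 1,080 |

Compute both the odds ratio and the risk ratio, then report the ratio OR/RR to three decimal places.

Cells: a = 526, b = 1698, c = 80, d = 1080.
OR = (526·1080)/(1698·80) = 568080/135840 = 4.18198
Risk in exposed = 526/2224 = 0.23651; risk in unexposed = 80/1160 = 0.06897; RR = 3.42941
OR/RR = 4.18198 / 3.42941 = 1.21945
The outcome is not rare, so the OR lies further from 1 than the RR.

1.219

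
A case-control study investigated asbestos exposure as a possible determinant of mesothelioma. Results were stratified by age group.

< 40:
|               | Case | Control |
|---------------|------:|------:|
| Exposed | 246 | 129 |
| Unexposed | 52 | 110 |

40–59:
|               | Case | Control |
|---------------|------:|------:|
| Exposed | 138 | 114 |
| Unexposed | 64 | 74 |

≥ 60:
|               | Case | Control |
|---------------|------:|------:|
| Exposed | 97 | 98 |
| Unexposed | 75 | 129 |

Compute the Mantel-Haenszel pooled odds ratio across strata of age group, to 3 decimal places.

2.175

OR_MH = Σ(aᵢdᵢ/nᵢ) / Σ(bᵢcᵢ/nᵢ), where nᵢ is the stratum total.
Stratum 1 (< 40): n = 537; a·d/n = 246·110/537 = 50.3911; b·c/n = 129·52/537 = 12.4916
Stratum 2 (40–59): n = 390; a·d/n = 138·74/390 = 26.1846; b·c/n = 114·64/390 = 18.7077
Stratum 3 (≥ 60): n = 399; a·d/n = 97·129/399 = 31.3609; b·c/n = 98·75/399 = 18.4211
OR_MH = (50.3911 + 26.1846 + 31.3609) / (12.4916 + 18.7077 + 18.4211) = 107.9366 / 49.6204 = 2.17525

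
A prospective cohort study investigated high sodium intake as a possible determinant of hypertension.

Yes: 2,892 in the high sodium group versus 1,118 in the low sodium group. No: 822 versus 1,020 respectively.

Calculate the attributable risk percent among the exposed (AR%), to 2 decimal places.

32.85

From the description: a = 2892, b = 822, c = 1118, d = 1020.
Risk in exposed = 2892/3714 = 0.77868; risk in unexposed = 1118/2138 = 0.52292.
RR = 0.77868/0.52292 = 1.48909
AR% = (RR − 1)/RR × 100 = (1.48909 − 1)/1.48909 × 100 = 32.8451%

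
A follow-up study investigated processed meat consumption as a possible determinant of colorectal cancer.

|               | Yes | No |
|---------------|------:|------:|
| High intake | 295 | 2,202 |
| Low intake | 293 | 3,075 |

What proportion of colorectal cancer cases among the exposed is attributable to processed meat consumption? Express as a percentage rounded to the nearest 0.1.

Cells: a = 295, b = 2202, c = 293, d = 3075.
Risk in exposed = 295/2497 = 0.11814; risk in unexposed = 293/3368 = 0.08700.
RR = 0.11814/0.08700 = 1.35803
AR% = (RR − 1)/RR × 100 = (1.35803 − 1)/1.35803 × 100 = 26.3637%

26.4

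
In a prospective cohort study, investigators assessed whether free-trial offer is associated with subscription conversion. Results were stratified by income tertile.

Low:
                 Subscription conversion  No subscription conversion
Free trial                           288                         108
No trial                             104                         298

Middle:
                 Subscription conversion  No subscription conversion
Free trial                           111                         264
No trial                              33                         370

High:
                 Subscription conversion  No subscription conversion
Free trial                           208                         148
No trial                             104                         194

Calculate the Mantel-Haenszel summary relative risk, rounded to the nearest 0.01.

RR_MH = Σ(aᵢ·n₀ᵢ/nᵢ) / Σ(cᵢ·n₁ᵢ/nᵢ), with n₁ᵢ = aᵢ+bᵢ (exposed), n₀ᵢ = cᵢ+dᵢ (unexposed), nᵢ = n₁ᵢ+n₀ᵢ.
Stratum 1 (Low): n₁ = 396, n₀ = 402, n = 798; a·n₀/n = 288·402/798 = 145.0827; c·n₁/n = 104·396/798 = 51.6090
Stratum 2 (Middle): n₁ = 375, n₀ = 403, n = 778; a·n₀/n = 111·403/778 = 57.4974; c·n₁/n = 33·375/778 = 15.9062
Stratum 3 (High): n₁ = 356, n₀ = 298, n = 654; a·n₀/n = 208·298/654 = 94.7768; c·n₁/n = 104·356/654 = 56.6116
RR_MH = (145.0827 + 57.4974 + 94.7768) / (51.6090 + 15.9062 + 56.6116) = 297.3569 / 124.1268 = 2.39559

2.40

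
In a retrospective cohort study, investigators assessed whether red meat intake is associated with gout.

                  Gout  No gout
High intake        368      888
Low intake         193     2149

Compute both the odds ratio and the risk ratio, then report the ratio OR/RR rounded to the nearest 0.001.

Cells: a = 368, b = 888, c = 193, d = 2149.
OR = (368·2149)/(888·193) = 790832/171384 = 4.61439
Risk in exposed = 368/1256 = 0.29299; risk in unexposed = 193/2342 = 0.08241; RR = 3.55539
OR/RR = 4.61439 / 3.55539 = 1.29786
The outcome is not rare, so the OR lies further from 1 than the RR.

1.298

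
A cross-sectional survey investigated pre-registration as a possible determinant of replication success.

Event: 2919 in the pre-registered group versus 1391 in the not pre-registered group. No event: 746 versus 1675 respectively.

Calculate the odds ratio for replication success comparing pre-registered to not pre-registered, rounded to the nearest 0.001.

From the description: a = 2919, b = 746, c = 1391, d = 1675.
OR = (a·d)/(b·c) = (2919 × 1675) / (746 × 1391) = 4889325 / 1037686 = 4.71176
The odds of replication success are about 4.71 times as high in the pre-registered group.

4.712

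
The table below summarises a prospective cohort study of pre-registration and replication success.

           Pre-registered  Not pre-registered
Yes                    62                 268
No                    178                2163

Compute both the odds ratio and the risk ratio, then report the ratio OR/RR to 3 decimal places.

1.200

Reading the table with exposure as columns: a = 62 (Pre-registered, case), b = 178 (Pre-registered, non-case), c = 268 (Not pre-registered, case), d = 2163.
OR = (62·2163)/(178·268) = 134106/47704 = 2.81121
Risk in exposed = 62/240 = 0.25833; risk in unexposed = 268/2431 = 0.11024; RR = 2.34331
OR/RR = 2.81121 / 2.34331 = 1.19967
The outcome is not rare, so the OR lies further from 1 than the RR.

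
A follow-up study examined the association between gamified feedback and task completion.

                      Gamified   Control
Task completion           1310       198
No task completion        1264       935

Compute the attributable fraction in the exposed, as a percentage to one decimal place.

65.7

Reading the table with exposure as columns: a = 1310 (Gamified, case), b = 1264 (Gamified, non-case), c = 198 (Control, case), d = 935.
Risk in exposed = 1310/2574 = 0.50894; risk in unexposed = 198/1133 = 0.17476.
RR = 0.50894/0.17476 = 2.91224
AR% = (RR − 1)/RR × 100 = (2.91224 − 1)/2.91224 × 100 = 65.6622%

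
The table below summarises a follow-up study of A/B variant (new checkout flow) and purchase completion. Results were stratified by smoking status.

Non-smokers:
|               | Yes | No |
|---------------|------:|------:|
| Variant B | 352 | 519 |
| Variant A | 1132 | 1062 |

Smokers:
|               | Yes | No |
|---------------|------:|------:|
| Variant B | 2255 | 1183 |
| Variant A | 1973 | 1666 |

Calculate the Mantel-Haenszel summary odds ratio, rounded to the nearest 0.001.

OR_MH = Σ(aᵢdᵢ/nᵢ) / Σ(bᵢcᵢ/nᵢ), where nᵢ is the stratum total.
Stratum 1 (Non-smokers): n = 3065; a·d/n = 352·1062/3065 = 121.9654; b·c/n = 519·1132/3065 = 191.6829
Stratum 2 (Smokers): n = 7077; a·d/n = 2255·1666/7077 = 530.8506; b·c/n = 1183·1973/7077 = 329.8091
OR_MH = (121.9654 + 530.8506) / (191.6829 + 329.8091) = 652.8161 / 521.4920 = 1.25182

1.252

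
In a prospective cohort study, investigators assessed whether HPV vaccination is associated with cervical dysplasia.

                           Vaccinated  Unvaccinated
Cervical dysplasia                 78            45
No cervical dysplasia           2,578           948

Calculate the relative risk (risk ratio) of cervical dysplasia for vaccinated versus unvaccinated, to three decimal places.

0.648

Reading the table with exposure as columns: a = 78 (Vaccinated, case), b = 2578 (Vaccinated, non-case), c = 45 (Unvaccinated, case), d = 948.
Risk in exposed = 78/2656 = 0.02937; risk in unexposed = 45/993 = 0.04532.
RR = 0.02937 / 0.04532 = 0.64804
The risk is 35% lower among the exposed than among the unexposed.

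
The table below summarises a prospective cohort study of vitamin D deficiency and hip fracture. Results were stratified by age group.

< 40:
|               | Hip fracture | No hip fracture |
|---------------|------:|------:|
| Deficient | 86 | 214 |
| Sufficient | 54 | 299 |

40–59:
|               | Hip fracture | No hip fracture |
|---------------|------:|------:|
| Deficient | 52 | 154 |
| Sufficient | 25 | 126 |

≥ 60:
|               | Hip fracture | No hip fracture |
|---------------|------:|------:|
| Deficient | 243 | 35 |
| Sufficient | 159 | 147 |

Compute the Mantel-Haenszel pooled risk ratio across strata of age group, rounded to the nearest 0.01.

RR_MH = Σ(aᵢ·n₀ᵢ/nᵢ) / Σ(cᵢ·n₁ᵢ/nᵢ), with n₁ᵢ = aᵢ+bᵢ (exposed), n₀ᵢ = cᵢ+dᵢ (unexposed), nᵢ = n₁ᵢ+n₀ᵢ.
Stratum 1 (< 40): n₁ = 300, n₀ = 353, n = 653; a·n₀/n = 86·353/653 = 46.4900; c·n₁/n = 54·300/653 = 24.8086
Stratum 2 (40–59): n₁ = 206, n₀ = 151, n = 357; a·n₀/n = 52·151/357 = 21.9944; c·n₁/n = 25·206/357 = 14.4258
Stratum 3 (≥ 60): n₁ = 278, n₀ = 306, n = 584; a·n₀/n = 243·306/584 = 127.3253; c·n₁/n = 159·278/584 = 75.6884
RR_MH = (46.4900 + 21.9944 + 127.3253) / (24.8086 + 14.4258 + 75.6884) = 195.8098 / 114.9227 = 1.70384

1.70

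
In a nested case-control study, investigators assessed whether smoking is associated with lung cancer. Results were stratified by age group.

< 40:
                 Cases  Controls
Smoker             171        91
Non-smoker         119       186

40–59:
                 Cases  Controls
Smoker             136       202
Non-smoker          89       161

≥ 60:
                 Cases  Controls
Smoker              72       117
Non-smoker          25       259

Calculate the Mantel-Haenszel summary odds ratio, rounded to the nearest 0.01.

2.38

OR_MH = Σ(aᵢdᵢ/nᵢ) / Σ(bᵢcᵢ/nᵢ), where nᵢ is the stratum total.
Stratum 1 (< 40): n = 567; a·d/n = 171·186/567 = 56.0952; b·c/n = 91·119/567 = 19.0988
Stratum 2 (40–59): n = 588; a·d/n = 136·161/588 = 37.2381; b·c/n = 202·89/588 = 30.5748
Stratum 3 (≥ 60): n = 473; a·d/n = 72·259/473 = 39.4249; b·c/n = 117·25/473 = 6.1839
OR_MH = (56.0952 + 37.2381 + 39.4249) / (19.0988 + 30.5748 + 6.1839) = 132.7583 / 55.8575 = 2.37673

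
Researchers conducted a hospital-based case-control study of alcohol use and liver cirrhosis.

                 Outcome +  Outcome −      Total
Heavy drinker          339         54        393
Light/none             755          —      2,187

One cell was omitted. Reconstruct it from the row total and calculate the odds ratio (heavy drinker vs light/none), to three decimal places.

The missing cell is in the unexposed row: 2187 − 755 = 1432.
So a = 339, b = 54, c = 755, d = 1432.
OR = (a·d)/(b·c) = (339 × 1432) / (54 × 755) = 485448 / 40770 = 11.90699

11.907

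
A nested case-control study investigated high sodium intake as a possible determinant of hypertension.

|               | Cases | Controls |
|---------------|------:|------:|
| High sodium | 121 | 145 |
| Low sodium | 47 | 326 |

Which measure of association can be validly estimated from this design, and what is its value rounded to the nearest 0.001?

Cells: a = 121, b = 145, c = 47, d = 326.
This is a nested case-control study: participants were sampled on outcome status, so risks in the source population cannot be estimated directly — relative risk is not valid here. The odds ratio is the appropriate measure.
OR = (a·d)/(b·c) = (121 × 326) / (145 × 47) = 39446 / 6815 = 5.78811

5.788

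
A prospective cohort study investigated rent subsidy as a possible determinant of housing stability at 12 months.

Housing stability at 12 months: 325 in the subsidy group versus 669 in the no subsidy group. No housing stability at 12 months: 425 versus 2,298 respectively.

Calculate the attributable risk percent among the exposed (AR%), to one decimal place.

48.0

From the description: a = 325, b = 425, c = 669, d = 2298.
Risk in exposed = 325/750 = 0.43333; risk in unexposed = 669/2967 = 0.22548.
RR = 0.43333/0.22548 = 1.92182
AR% = (RR − 1)/RR × 100 = (1.92182 − 1)/1.92182 × 100 = 47.9661%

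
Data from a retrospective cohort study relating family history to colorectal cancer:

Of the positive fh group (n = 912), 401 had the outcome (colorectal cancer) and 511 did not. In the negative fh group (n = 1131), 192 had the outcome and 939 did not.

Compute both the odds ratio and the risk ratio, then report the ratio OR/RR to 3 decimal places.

From the description: a = 401, b = 511, c = 192, d = 939.
OR = (401·939)/(511·192) = 376539/98112 = 3.83785
Risk in exposed = 401/912 = 0.43969; risk in unexposed = 192/1131 = 0.16976; RR = 2.59007
OR/RR = 3.83785 / 2.59007 = 1.48176
The outcome is not rare, so the OR lies further from 1 than the RR.

1.482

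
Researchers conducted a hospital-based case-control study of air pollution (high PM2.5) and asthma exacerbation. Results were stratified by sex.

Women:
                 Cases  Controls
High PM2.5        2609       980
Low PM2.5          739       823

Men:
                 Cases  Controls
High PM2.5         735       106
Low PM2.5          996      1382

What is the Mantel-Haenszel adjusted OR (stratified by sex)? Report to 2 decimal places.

OR_MH = Σ(aᵢdᵢ/nᵢ) / Σ(bᵢcᵢ/nᵢ), where nᵢ is the stratum total.
Stratum 1 (Women): n = 5151; a·d/n = 2609·823/5151 = 416.8525; b·c/n = 980·739/5151 = 140.5979
Stratum 2 (Men): n = 3219; a·d/n = 735·1382/3219 = 315.5545; b·c/n = 106·996/3219 = 32.7978
OR_MH = (416.8525 + 315.5545) / (140.5979 + 32.7978) = 732.4070 / 173.3957 = 4.22390

4.22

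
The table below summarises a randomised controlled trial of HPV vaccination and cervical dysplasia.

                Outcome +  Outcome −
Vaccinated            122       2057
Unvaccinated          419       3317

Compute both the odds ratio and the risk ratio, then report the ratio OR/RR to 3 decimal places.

Cells: a = 122, b = 2057, c = 419, d = 3317.
OR = (122·3317)/(2057·419) = 404674/861883 = 0.46952
Risk in exposed = 122/2179 = 0.05599; risk in unexposed = 419/3736 = 0.11215; RR = 0.49922
OR/RR = 0.46952 / 0.49922 = 0.94051
The outcome is not rare, so the OR lies further from 1 than the RR.

0.941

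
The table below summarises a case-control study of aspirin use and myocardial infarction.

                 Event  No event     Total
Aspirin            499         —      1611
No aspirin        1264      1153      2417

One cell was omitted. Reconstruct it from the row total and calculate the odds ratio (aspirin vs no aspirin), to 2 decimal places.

The missing cell is in the exposed row: 1611 − 499 = 1112.
So a = 499, b = 1112, c = 1264, d = 1153.
OR = (a·d)/(b·c) = (499 × 1153) / (1112 × 1264) = 575347 / 1405568 = 0.40933

0.41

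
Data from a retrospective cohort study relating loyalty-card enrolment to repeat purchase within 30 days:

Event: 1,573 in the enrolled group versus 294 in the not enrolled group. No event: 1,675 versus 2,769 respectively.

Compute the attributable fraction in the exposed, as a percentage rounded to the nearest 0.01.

80.18

From the description: a = 1573, b = 1675, c = 294, d = 2769.
Risk in exposed = 1573/3248 = 0.48430; risk in unexposed = 294/3063 = 0.09598.
RR = 0.48430/0.09598 = 5.04559
AR% = (RR − 1)/RR × 100 = (5.04559 − 1)/5.04559 × 100 = 80.1807%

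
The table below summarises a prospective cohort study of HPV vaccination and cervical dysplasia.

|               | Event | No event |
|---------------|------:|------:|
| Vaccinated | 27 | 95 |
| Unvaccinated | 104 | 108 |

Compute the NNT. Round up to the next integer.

4

Risk in treated group = 27/122 = 0.22131; risk in control = 104/212 = 0.49057.
Absolute risk reduction = 0.49057 − 0.22131 = 0.26925
NNT = 1 / ARR = 1 / 0.26925 = 3.714 → round up → 4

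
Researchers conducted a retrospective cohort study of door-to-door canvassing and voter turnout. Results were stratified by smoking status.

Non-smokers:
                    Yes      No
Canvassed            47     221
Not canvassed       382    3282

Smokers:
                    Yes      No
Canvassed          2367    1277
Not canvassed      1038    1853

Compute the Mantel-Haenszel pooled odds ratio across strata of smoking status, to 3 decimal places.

3.167

OR_MH = Σ(aᵢdᵢ/nᵢ) / Σ(bᵢcᵢ/nᵢ), where nᵢ is the stratum total.
Stratum 1 (Non-smokers): n = 3932; a·d/n = 47·3282/3932 = 39.2304; b·c/n = 221·382/3932 = 21.4705
Stratum 2 (Smokers): n = 6535; a·d/n = 2367·1853/6535 = 671.1631; b·c/n = 1277·1038/6535 = 202.8349
OR_MH = (39.2304 + 671.1631) / (21.4705 + 202.8349) = 710.3935 / 224.3054 = 3.16708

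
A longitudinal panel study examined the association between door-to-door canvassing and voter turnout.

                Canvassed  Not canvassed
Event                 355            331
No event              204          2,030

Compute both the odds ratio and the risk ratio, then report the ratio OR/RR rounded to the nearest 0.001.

2.356

Reading the table with exposure as columns: a = 355 (Canvassed, case), b = 204 (Canvassed, non-case), c = 331 (Not canvassed, case), d = 2030.
OR = (355·2030)/(204·331) = 720650/67524 = 10.67250
Risk in exposed = 355/559 = 0.63506; risk in unexposed = 331/2361 = 0.14019; RR = 4.52986
OR/RR = 10.67250 / 4.52986 = 2.35603
The outcome is not rare, so the OR lies further from 1 than the RR.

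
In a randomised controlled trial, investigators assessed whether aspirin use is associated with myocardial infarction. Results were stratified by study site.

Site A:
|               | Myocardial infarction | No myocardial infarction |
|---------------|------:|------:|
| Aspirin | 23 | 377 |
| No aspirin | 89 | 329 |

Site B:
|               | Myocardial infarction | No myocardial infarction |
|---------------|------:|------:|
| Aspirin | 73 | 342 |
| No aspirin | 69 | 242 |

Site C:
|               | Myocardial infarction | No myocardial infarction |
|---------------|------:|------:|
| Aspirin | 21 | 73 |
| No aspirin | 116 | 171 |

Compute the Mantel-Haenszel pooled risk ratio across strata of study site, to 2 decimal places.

RR_MH = Σ(aᵢ·n₀ᵢ/nᵢ) / Σ(cᵢ·n₁ᵢ/nᵢ), with n₁ᵢ = aᵢ+bᵢ (exposed), n₀ᵢ = cᵢ+dᵢ (unexposed), nᵢ = n₁ᵢ+n₀ᵢ.
Stratum 1 (Site A): n₁ = 400, n₀ = 418, n = 818; a·n₀/n = 23·418/818 = 11.7531; c·n₁/n = 89·400/818 = 43.5208
Stratum 2 (Site B): n₁ = 415, n₀ = 311, n = 726; a·n₀/n = 73·311/726 = 31.2713; c·n₁/n = 69·415/726 = 39.4421
Stratum 3 (Site C): n₁ = 94, n₀ = 287, n = 381; a·n₀/n = 21·287/381 = 15.8189; c·n₁/n = 116·94/381 = 28.6194
RR_MH = (11.7531 + 31.2713 + 15.8189) / (43.5208 + 39.4421 + 28.6194) = 58.8433 / 111.5824 = 0.52735

0.53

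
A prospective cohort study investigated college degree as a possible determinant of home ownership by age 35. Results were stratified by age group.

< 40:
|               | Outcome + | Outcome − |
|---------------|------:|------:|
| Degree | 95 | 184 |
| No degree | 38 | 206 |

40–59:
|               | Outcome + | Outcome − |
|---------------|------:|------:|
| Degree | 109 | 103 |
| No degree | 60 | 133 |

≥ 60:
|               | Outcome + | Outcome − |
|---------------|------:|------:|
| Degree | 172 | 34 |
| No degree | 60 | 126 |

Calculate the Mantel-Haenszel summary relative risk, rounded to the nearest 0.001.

RR_MH = Σ(aᵢ·n₀ᵢ/nᵢ) / Σ(cᵢ·n₁ᵢ/nᵢ), with n₁ᵢ = aᵢ+bᵢ (exposed), n₀ᵢ = cᵢ+dᵢ (unexposed), nᵢ = n₁ᵢ+n₀ᵢ.
Stratum 1 (< 40): n₁ = 279, n₀ = 244, n = 523; a·n₀/n = 95·244/523 = 44.3212; c·n₁/n = 38·279/523 = 20.2715
Stratum 2 (40–59): n₁ = 212, n₀ = 193, n = 405; a·n₀/n = 109·193/405 = 51.9432; c·n₁/n = 60·212/405 = 31.4074
Stratum 3 (≥ 60): n₁ = 206, n₀ = 186, n = 392; a·n₀/n = 172·186/392 = 81.6122; c·n₁/n = 60·206/392 = 31.5306
RR_MH = (44.3212 + 51.9432 + 81.6122) / (20.2715 + 31.4074 + 31.5306) = 177.8767 / 83.2095 = 2.13770

2.138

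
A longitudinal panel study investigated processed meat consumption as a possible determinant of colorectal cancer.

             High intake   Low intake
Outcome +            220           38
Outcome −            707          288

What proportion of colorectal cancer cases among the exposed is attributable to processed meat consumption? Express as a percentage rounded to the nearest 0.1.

50.9

Reading the table with exposure as columns: a = 220 (High intake, case), b = 707 (High intake, non-case), c = 38 (Low intake, case), d = 288.
Risk in exposed = 220/927 = 0.23732; risk in unexposed = 38/326 = 0.11656.
RR = 0.23732/0.11656 = 2.03600
AR% = (RR − 1)/RR × 100 = (2.03600 − 1)/2.03600 × 100 = 50.8840%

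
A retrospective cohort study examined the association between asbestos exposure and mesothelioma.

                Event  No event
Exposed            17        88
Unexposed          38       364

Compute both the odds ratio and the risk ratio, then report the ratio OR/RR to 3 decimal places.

1.080

Cells: a = 17, b = 88, c = 38, d = 364.
OR = (17·364)/(88·38) = 6188/3344 = 1.85048
Risk in exposed = 17/105 = 0.16190; risk in unexposed = 38/402 = 0.09453; RR = 1.71278
OR/RR = 1.85048 / 1.71278 = 1.08039
The outcome is not rare, so the OR lies further from 1 than the RR.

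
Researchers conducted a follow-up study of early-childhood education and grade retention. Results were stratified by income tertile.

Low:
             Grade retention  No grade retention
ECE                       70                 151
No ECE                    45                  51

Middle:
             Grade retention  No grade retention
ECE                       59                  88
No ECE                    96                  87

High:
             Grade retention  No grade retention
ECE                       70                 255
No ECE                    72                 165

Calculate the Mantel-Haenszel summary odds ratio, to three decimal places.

0.594

OR_MH = Σ(aᵢdᵢ/nᵢ) / Σ(bᵢcᵢ/nᵢ), where nᵢ is the stratum total.
Stratum 1 (Low): n = 317; a·d/n = 70·51/317 = 11.2618; b·c/n = 151·45/317 = 21.4353
Stratum 2 (Middle): n = 330; a·d/n = 59·87/330 = 15.5545; b·c/n = 88·96/330 = 25.6000
Stratum 3 (High): n = 562; a·d/n = 70·165/562 = 20.5516; b·c/n = 255·72/562 = 32.6690
OR_MH = (11.2618 + 15.5545 + 20.5516) / (21.4353 + 25.6000 + 32.6690) = 47.3680 / 79.7044 = 0.59430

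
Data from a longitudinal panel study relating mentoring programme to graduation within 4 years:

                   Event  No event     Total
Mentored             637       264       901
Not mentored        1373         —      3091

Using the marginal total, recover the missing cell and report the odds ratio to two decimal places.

The missing cell is in the unexposed row: 3091 − 1373 = 1718.
So a = 637, b = 264, c = 1373, d = 1718.
OR = (a·d)/(b·c) = (637 × 1718) / (264 × 1373) = 1094366 / 362472 = 3.01917

3.02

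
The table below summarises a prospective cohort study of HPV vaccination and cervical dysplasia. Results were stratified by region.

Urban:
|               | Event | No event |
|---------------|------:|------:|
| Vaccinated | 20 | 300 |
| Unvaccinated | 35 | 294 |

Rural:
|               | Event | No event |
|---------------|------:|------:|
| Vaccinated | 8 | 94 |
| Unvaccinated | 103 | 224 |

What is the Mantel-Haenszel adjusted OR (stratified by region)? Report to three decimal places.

OR_MH = Σ(aᵢdᵢ/nᵢ) / Σ(bᵢcᵢ/nᵢ), where nᵢ is the stratum total.
Stratum 1 (Urban): n = 649; a·d/n = 20·294/649 = 9.0601; b·c/n = 300·35/649 = 16.1787
Stratum 2 (Rural): n = 429; a·d/n = 8·224/429 = 4.1772; b·c/n = 94·103/429 = 22.5688
OR_MH = (9.0601 + 4.1772) / (16.1787 + 22.5688) = 13.2372 / 38.7475 = 0.34163

0.342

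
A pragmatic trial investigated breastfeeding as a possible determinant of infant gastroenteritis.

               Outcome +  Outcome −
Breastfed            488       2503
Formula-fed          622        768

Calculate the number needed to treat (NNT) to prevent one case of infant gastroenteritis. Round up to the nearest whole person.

4

Risk in treated group = 488/2991 = 0.16316; risk in control = 622/1390 = 0.44748.
Absolute risk reduction = 0.44748 − 0.16316 = 0.28433
NNT = 1 / ARR = 1 / 0.28433 = 3.517 → round up → 4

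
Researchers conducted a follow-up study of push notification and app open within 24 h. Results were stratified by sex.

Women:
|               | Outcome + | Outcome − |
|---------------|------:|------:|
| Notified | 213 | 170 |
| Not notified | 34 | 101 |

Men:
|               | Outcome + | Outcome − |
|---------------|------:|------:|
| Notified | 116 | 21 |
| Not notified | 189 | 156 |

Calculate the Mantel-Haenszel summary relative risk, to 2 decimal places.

RR_MH = Σ(aᵢ·n₀ᵢ/nᵢ) / Σ(cᵢ·n₁ᵢ/nᵢ), with n₁ᵢ = aᵢ+bᵢ (exposed), n₀ᵢ = cᵢ+dᵢ (unexposed), nᵢ = n₁ᵢ+n₀ᵢ.
Stratum 1 (Women): n₁ = 383, n₀ = 135, n = 518; a·n₀/n = 213·135/518 = 55.5116; c·n₁/n = 34·383/518 = 25.1390
Stratum 2 (Men): n₁ = 137, n₀ = 345, n = 482; a·n₀/n = 116·345/482 = 83.0290; c·n₁/n = 189·137/482 = 53.7199
RR_MH = (55.5116 + 83.0290) / (25.1390 + 53.7199) = 138.5406 / 78.8589 = 1.75682

1.76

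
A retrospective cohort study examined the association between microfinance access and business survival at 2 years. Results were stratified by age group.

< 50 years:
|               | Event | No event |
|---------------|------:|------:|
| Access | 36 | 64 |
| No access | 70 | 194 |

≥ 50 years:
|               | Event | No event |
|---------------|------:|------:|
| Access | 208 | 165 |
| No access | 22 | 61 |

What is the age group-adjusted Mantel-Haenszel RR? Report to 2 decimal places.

RR_MH = Σ(aᵢ·n₀ᵢ/nᵢ) / Σ(cᵢ·n₁ᵢ/nᵢ), with n₁ᵢ = aᵢ+bᵢ (exposed), n₀ᵢ = cᵢ+dᵢ (unexposed), nᵢ = n₁ᵢ+n₀ᵢ.
Stratum 1 (< 50 years): n₁ = 100, n₀ = 264, n = 364; a·n₀/n = 36·264/364 = 26.1099; c·n₁/n = 70·100/364 = 19.2308
Stratum 2 (≥ 50 years): n₁ = 373, n₀ = 83, n = 456; a·n₀/n = 208·83/456 = 37.8596; c·n₁/n = 22·373/456 = 17.9956
RR_MH = (26.1099 + 37.8596) / (19.2308 + 17.9956) = 63.9695 / 37.2264 = 1.71839

1.72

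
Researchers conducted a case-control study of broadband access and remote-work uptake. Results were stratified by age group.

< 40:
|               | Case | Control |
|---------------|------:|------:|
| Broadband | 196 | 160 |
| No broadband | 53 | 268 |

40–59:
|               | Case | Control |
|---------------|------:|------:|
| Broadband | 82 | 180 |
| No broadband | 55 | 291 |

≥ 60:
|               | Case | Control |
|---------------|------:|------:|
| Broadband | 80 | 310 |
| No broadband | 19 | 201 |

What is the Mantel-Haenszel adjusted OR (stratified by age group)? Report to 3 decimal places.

3.723

OR_MH = Σ(aᵢdᵢ/nᵢ) / Σ(bᵢcᵢ/nᵢ), where nᵢ is the stratum total.
Stratum 1 (< 40): n = 677; a·d/n = 196·268/677 = 77.5894; b·c/n = 160·53/677 = 12.5258
Stratum 2 (40–59): n = 608; a·d/n = 82·291/608 = 39.2467; b·c/n = 180·55/608 = 16.2829
Stratum 3 (≥ 60): n = 610; a·d/n = 80·201/610 = 26.3607; b·c/n = 310·19/610 = 9.6557
OR_MH = (77.5894 + 39.2467 + 26.3607) / (12.5258 + 16.2829 + 9.6557) = 143.1967 / 38.4645 = 3.72283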